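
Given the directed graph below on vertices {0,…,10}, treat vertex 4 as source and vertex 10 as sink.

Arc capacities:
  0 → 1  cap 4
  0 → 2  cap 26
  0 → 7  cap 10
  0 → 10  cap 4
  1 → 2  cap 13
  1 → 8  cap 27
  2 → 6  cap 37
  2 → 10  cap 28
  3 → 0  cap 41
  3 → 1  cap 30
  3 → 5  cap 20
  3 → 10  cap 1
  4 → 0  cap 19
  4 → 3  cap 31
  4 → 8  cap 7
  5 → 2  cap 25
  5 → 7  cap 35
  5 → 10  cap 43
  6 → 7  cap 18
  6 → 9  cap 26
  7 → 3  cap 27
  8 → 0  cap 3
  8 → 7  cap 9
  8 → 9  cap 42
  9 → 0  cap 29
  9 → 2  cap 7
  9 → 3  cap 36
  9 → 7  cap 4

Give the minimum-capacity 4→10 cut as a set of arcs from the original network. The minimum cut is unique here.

Min-cut arcs: {(0,10), (2,10), (3,5), (3,10)} (total capacity 53)

augment #1: 4→0→10 push 4
augment #2: 4→3→10 push 1
augment #3: 4→0→2→10 push 15
augment #4: 4→3→5→10 push 20
augment #5: 4→3→0→2→10 push 10
augment #6: 4→8→0→2→10 push 1
augment #7: 4→8→9→2→10 push 2
max flow = 53; residual-reachable set from 4 gives S-side
cut edges (S→T): {(0,10), (2,10), (3,5), (3,10)} total cap 53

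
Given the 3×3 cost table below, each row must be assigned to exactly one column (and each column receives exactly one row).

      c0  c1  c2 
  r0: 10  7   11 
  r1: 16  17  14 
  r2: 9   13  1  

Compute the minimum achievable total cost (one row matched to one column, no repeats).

Minimum assignment cost: 24

optimal assignment: row0→col1 (cost 7), row1→col0 (cost 16), row2→col2 (cost 1)
total = 7 + 16 + 1 = 24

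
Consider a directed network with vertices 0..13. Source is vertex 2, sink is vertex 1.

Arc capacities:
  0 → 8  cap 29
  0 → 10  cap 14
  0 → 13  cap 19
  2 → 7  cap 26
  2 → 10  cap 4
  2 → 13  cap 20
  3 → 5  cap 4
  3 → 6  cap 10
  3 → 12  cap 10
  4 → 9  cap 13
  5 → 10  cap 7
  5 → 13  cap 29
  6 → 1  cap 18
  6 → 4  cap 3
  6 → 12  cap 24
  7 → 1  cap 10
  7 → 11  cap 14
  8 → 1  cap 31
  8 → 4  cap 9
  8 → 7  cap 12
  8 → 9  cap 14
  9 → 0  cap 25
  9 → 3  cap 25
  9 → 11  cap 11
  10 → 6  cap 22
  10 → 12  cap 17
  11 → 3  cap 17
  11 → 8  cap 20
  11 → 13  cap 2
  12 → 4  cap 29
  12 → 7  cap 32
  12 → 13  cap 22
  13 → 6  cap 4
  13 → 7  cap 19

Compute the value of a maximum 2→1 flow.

Maximum flow value: 32

augment #1: 2→7→1 bottleneck 10, total now 10
augment #2: 2→10→6→1 bottleneck 4, total now 14
augment #3: 2→13→6→1 bottleneck 4, total now 18
augment #4: 2→7→11→8→1 bottleneck 14, total now 32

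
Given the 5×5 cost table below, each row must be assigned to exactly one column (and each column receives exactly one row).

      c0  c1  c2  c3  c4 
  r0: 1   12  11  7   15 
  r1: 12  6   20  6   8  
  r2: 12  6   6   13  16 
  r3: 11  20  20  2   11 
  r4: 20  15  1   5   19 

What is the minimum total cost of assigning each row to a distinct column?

Minimum assignment cost: 18

optimal assignment: row0→col0 (cost 1), row1→col4 (cost 8), row2→col1 (cost 6), row3→col3 (cost 2), row4→col2 (cost 1)
total = 1 + 8 + 6 + 2 + 1 = 18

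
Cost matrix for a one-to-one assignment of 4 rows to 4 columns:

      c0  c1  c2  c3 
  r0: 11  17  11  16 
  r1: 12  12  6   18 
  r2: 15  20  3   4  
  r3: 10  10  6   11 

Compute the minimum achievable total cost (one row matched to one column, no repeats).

optimal assignment: row0→col0 (cost 11), row1→col2 (cost 6), row2→col3 (cost 4), row3→col1 (cost 10)
total = 11 + 6 + 4 + 10 = 31

Minimum assignment cost: 31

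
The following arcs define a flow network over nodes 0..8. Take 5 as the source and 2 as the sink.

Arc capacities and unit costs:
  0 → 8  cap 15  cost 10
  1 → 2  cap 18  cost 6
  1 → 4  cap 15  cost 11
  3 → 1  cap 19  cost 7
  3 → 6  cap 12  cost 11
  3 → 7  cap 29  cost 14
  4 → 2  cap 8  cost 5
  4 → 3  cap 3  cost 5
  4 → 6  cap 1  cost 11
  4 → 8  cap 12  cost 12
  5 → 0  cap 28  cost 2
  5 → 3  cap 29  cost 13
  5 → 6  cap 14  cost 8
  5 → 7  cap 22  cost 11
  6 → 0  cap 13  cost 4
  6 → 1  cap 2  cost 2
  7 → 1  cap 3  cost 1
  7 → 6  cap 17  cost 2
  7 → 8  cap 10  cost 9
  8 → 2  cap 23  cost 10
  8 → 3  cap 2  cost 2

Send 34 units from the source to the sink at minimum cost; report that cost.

Minimum cost for 34 units: 784

shortest-cost path #1: 5→6→1→2 push 2 @ unit cost 16 (adds 32)
shortest-cost path #2: 5→7→1→2 push 3 @ unit cost 18 (adds 54)
shortest-cost path #3: 5→0→8→2 push 15 @ unit cost 22 (adds 330)
shortest-cost path #4: 5→3→1→2 push 13 @ unit cost 26 (adds 338)
shortest-cost path #5: 5→7→8→2 push 1 @ unit cost 30 (adds 30)
total cost = 784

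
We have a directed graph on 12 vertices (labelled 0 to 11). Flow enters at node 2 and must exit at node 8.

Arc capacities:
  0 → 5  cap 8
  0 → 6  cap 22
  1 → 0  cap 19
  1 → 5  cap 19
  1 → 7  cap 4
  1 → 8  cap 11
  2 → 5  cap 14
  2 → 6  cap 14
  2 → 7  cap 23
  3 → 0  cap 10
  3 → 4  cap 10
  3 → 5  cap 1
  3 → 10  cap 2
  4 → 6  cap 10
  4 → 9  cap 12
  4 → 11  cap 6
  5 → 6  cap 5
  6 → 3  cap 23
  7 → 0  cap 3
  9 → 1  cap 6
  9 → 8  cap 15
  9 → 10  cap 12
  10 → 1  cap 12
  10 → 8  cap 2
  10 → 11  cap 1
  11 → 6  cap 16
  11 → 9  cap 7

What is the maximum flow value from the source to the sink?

augment #1: 2→6→3→10→8 bottleneck 2, total now 2
augment #2: 2→6→3→4→9→8 bottleneck 10, total now 12

Maximum flow value: 12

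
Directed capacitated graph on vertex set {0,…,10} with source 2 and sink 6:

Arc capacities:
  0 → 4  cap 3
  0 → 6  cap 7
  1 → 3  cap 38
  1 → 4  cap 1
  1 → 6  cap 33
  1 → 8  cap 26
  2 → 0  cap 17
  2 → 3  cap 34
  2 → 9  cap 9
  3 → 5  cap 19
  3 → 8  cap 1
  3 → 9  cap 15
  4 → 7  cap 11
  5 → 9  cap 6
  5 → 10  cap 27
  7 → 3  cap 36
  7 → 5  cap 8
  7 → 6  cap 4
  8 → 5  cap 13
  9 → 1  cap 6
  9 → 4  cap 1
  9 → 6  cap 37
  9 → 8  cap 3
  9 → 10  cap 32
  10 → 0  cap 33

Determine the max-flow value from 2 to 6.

augment #1: 2→0→6 bottleneck 7, total now 7
augment #2: 2→9→6 bottleneck 9, total now 16
augment #3: 2→3→9→6 bottleneck 15, total now 31
augment #4: 2→0→4→7→6 bottleneck 3, total now 34
augment #5: 2→3→5→9→6 bottleneck 6, total now 40

Maximum flow value: 40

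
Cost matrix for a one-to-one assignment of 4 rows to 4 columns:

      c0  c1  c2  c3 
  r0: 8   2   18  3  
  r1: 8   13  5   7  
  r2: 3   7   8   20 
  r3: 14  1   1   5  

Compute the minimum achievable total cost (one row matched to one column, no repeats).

Minimum assignment cost: 12

optimal assignment: row0→col3 (cost 3), row1→col2 (cost 5), row2→col0 (cost 3), row3→col1 (cost 1)
total = 3 + 5 + 3 + 1 = 12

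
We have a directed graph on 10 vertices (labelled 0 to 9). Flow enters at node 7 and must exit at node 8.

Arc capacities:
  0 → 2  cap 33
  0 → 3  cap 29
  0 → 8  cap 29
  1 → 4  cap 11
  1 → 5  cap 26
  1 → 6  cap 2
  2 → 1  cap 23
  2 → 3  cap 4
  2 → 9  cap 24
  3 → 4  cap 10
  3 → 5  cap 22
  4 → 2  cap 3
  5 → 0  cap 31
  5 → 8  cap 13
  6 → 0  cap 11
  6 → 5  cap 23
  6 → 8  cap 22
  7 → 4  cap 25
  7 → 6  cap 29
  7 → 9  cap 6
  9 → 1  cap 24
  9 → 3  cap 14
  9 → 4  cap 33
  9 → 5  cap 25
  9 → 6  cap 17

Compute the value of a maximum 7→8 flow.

augment #1: 7→6→8 bottleneck 22, total now 22
augment #2: 7→6→0→8 bottleneck 7, total now 29
augment #3: 7→9→5→8 bottleneck 6, total now 35
augment #4: 7→4→2→1→5→8 bottleneck 3, total now 38

Maximum flow value: 38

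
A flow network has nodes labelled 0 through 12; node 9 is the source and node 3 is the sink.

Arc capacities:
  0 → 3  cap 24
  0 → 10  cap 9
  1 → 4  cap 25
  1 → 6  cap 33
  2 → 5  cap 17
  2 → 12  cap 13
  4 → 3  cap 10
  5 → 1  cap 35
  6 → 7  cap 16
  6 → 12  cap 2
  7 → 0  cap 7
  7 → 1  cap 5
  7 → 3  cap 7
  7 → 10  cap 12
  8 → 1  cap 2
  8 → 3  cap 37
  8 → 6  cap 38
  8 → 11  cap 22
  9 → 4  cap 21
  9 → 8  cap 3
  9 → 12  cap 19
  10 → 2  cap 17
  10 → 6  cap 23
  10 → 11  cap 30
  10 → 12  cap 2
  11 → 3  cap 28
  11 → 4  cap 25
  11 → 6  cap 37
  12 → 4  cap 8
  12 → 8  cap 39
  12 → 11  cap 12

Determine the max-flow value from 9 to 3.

augment #1: 9→4→3 bottleneck 10, total now 10
augment #2: 9→8→3 bottleneck 3, total now 13
augment #3: 9→12→8→3 bottleneck 19, total now 32

Maximum flow value: 32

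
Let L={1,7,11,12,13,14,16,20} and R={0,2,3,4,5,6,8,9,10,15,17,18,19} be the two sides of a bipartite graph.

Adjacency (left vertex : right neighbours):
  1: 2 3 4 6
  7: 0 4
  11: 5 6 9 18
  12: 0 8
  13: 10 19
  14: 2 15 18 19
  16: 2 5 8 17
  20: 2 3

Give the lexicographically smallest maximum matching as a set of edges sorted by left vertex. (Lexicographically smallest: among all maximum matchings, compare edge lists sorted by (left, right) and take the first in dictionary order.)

|M| = 8 (so the lex-smallest maximum matching has 8 edges)
process left vertices in ascending order; for each, take the smallest-labelled available neighbour that still permits 8 edges overall, or leave it unmatched if none does
lex-smallest matching: {1-2, 7-0, 11-5, 12-8, 13-10, 14-15, 16-17, 20-3}

Lex-smallest maximum matching: {(1,2), (7,0), (11,5), (12,8), (13,10), (14,15), (16,17), (20,3)}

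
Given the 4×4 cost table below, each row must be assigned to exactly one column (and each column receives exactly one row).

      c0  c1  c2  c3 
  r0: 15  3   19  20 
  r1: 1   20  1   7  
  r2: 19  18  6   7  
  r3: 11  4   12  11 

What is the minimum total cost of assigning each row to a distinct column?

Minimum assignment cost: 21

optimal assignment: row0→col1 (cost 3), row1→col0 (cost 1), row2→col2 (cost 6), row3→col3 (cost 11)
total = 3 + 1 + 6 + 11 = 21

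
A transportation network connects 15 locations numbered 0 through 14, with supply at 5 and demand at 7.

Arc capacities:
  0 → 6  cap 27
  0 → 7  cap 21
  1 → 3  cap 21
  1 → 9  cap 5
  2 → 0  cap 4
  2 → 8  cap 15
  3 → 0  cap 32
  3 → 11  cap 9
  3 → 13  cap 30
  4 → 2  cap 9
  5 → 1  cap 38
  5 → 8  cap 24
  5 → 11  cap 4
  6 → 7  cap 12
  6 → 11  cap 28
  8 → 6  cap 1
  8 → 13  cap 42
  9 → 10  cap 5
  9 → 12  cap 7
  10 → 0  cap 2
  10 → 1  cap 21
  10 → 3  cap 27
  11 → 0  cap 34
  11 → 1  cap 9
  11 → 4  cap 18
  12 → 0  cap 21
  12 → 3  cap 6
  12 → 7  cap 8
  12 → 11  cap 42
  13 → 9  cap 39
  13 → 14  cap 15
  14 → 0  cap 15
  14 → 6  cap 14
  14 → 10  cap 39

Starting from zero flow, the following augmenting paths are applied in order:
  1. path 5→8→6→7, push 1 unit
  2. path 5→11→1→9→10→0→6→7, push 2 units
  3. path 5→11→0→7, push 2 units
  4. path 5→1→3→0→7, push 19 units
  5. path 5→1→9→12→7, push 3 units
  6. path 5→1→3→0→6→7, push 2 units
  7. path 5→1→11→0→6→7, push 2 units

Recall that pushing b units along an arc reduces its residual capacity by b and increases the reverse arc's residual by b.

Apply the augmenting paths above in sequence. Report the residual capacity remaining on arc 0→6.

Residual capacity of (0,6): 21

after path 1 (5→8→6→7, push 1): res(0,6)=27
after path 2 (5→11→1→9→10→0→6→7, push 2): res(0,6)=25
after path 3 (5→11→0→7, push 2): res(0,6)=25
after path 4 (5→1→3→0→7, push 19): res(0,6)=25
after path 5 (5→1→9→12→7, push 3): res(0,6)=25
after path 6 (5→1→3→0→6→7, push 2): res(0,6)=23
after path 7 (5→1→11→0→6→7, push 2): res(0,6)=21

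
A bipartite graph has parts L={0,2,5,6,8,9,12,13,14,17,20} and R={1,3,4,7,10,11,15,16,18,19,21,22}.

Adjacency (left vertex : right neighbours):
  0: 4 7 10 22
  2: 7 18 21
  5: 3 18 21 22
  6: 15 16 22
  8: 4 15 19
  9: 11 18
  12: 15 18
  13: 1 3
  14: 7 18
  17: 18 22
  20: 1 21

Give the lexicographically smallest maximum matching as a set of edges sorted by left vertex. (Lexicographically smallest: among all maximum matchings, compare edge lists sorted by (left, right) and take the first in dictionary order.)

Lex-smallest maximum matching: {(0,4), (2,7), (5,3), (6,16), (8,19), (9,11), (12,15), (13,1), (14,18), (17,22), (20,21)}

|M| = 11 (so the lex-smallest maximum matching has 11 edges)
process left vertices in ascending order; for each, take the smallest-labelled available neighbour that still permits 11 edges overall, or leave it unmatched if none does
lex-smallest matching: {0-4, 2-7, 5-3, 6-16, 8-19, 9-11, 12-15, 13-1, 14-18, 17-22, 20-21}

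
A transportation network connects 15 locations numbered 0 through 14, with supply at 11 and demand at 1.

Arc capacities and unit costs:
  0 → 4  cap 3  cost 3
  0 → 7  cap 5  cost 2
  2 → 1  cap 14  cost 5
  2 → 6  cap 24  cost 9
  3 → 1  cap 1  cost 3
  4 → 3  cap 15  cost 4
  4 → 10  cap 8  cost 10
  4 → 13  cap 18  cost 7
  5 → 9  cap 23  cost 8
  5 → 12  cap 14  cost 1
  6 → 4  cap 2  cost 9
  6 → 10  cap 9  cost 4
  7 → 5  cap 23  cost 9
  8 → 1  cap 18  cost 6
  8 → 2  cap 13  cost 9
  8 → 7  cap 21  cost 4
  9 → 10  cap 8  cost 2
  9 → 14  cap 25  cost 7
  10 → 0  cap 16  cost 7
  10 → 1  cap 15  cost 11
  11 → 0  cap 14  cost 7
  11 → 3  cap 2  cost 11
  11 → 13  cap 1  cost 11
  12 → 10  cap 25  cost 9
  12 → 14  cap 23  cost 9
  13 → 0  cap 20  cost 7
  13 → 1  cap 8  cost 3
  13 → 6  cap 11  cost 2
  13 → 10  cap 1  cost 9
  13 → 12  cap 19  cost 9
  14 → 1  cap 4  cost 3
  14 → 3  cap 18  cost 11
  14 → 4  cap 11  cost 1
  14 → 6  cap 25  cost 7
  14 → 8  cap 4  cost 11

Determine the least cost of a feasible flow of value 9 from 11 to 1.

Minimum cost for 9 units: 212

shortest-cost path #1: 11→13→1 push 1 @ unit cost 14 (adds 14)
shortest-cost path #2: 11→3→1 push 1 @ unit cost 14 (adds 14)
shortest-cost path #3: 11→0→4→13→1 push 3 @ unit cost 20 (adds 60)
shortest-cost path #4: 11→0→7→5→12→14→1 push 4 @ unit cost 31 (adds 124)
total cost = 212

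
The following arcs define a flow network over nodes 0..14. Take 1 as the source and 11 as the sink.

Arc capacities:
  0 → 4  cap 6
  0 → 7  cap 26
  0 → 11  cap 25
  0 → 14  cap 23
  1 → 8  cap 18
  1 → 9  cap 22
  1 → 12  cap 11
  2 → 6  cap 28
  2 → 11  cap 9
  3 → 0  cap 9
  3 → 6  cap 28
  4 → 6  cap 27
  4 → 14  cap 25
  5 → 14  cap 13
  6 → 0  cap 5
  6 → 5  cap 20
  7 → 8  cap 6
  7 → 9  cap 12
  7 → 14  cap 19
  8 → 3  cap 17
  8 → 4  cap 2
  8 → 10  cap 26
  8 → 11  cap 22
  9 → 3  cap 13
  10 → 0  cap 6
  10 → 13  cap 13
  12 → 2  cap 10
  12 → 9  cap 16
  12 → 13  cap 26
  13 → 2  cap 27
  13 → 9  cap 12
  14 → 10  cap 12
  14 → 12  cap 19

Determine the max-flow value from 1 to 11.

Maximum flow value: 42

augment #1: 1→8→11 bottleneck 18, total now 18
augment #2: 1→12→2→11 bottleneck 9, total now 27
augment #3: 1→9→3→0→11 bottleneck 9, total now 36
augment #4: 1→9→3→6→0→11 bottleneck 4, total now 40
augment #5: 1→12→2→6→0→11 bottleneck 1, total now 41
augment #6: 1→12→13→2→6→5→14→10→0→11 bottleneck 1, total now 42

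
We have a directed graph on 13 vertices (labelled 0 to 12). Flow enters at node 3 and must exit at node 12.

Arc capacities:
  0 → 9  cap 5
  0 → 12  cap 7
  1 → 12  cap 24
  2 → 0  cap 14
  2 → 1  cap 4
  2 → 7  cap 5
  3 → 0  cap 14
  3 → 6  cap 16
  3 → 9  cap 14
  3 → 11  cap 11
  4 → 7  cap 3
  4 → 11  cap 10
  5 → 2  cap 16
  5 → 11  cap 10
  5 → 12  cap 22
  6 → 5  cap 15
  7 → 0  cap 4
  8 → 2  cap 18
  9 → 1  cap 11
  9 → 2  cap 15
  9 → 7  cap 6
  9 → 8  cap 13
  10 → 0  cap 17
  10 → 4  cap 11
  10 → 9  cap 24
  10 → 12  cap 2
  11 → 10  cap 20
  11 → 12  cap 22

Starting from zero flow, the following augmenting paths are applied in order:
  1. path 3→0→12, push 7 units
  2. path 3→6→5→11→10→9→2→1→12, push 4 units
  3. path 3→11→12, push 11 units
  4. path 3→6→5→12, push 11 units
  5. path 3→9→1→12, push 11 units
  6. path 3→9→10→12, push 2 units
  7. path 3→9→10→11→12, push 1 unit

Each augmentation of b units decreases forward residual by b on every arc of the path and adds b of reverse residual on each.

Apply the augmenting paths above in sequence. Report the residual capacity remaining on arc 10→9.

Residual capacity of (10,9): 23

after path 1 (3→0→12, push 7): res(10,9)=24
after path 2 (3→6→5→11→10→9→2→1→12, push 4): res(10,9)=20
after path 3 (3→11→12, push 11): res(10,9)=20
after path 4 (3→6→5→12, push 11): res(10,9)=20
after path 5 (3→9→1→12, push 11): res(10,9)=20
after path 6 (3→9→10→12, push 2): res(10,9)=22
after path 7 (3→9→10→11→12, push 1): res(10,9)=23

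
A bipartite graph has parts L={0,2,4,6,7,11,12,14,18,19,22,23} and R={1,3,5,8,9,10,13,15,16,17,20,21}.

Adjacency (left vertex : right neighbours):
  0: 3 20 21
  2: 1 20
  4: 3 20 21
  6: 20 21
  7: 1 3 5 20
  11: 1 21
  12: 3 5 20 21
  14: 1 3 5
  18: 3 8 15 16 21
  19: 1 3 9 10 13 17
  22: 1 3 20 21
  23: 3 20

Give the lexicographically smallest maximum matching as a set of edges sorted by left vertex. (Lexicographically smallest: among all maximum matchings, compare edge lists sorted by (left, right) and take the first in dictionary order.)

|M| = 7 (so the lex-smallest maximum matching has 7 edges)
process left vertices in ascending order; for each, take the smallest-labelled available neighbour that still permits 7 edges overall, or leave it unmatched if none does
lex-smallest matching: {0-3, 2-1, 4-20, 6-21, 7-5, 18-8, 19-9}

Lex-smallest maximum matching: {(0,3), (2,1), (4,20), (6,21), (7,5), (18,8), (19,9)}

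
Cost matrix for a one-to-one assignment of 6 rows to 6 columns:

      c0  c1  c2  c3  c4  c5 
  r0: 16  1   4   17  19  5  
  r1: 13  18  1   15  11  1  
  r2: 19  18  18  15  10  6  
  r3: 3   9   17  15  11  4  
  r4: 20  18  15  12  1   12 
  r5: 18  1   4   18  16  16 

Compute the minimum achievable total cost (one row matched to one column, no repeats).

one of 2 optimal assignments: row0→col1 (cost 1), row1→col5 (cost 1), row2→col3 (cost 15), row3→col0 (cost 3), row4→col4 (cost 1), row5→col2 (cost 4)
total = 1 + 1 + 15 + 3 + 1 + 4 = 25

Minimum assignment cost: 25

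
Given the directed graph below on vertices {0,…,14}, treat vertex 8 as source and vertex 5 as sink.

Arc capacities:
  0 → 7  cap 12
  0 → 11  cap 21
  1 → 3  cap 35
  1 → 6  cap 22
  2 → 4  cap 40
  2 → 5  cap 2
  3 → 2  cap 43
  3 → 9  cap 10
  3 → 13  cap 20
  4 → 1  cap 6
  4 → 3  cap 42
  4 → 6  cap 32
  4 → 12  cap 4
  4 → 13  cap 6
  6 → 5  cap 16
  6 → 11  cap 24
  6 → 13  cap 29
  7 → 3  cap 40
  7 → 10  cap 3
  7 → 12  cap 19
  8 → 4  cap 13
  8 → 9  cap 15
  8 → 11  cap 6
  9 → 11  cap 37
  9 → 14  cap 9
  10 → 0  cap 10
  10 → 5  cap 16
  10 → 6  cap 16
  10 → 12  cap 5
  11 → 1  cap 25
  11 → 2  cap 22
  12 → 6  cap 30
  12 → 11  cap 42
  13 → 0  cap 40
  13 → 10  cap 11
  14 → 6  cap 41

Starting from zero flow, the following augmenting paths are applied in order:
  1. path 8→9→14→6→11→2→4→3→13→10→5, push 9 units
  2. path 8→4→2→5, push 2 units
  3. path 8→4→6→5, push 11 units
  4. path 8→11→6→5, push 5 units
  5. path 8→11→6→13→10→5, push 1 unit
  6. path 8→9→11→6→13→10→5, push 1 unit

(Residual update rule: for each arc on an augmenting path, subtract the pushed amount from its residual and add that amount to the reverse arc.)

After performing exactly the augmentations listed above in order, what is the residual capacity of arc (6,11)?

Residual capacity of (6,11): 22

after path 1 (8→9→14→6→11→2→4→3→13→10→5, push 9): res(6,11)=15
after path 2 (8→4→2→5, push 2): res(6,11)=15
after path 3 (8→4→6→5, push 11): res(6,11)=15
after path 4 (8→11→6→5, push 5): res(6,11)=20
after path 5 (8→11→6→13→10→5, push 1): res(6,11)=21
after path 6 (8→9→11→6→13→10→5, push 1): res(6,11)=22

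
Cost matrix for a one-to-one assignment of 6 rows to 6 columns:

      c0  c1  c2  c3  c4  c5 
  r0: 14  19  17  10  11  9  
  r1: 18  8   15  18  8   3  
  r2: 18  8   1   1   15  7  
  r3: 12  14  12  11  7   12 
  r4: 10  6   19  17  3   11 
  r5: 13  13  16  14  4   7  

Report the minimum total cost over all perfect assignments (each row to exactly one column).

Minimum assignment cost: 36

optimal assignment: row0→col3 (cost 10), row1→col5 (cost 3), row2→col2 (cost 1), row3→col0 (cost 12), row4→col1 (cost 6), row5→col4 (cost 4)
total = 10 + 3 + 1 + 12 + 6 + 4 = 36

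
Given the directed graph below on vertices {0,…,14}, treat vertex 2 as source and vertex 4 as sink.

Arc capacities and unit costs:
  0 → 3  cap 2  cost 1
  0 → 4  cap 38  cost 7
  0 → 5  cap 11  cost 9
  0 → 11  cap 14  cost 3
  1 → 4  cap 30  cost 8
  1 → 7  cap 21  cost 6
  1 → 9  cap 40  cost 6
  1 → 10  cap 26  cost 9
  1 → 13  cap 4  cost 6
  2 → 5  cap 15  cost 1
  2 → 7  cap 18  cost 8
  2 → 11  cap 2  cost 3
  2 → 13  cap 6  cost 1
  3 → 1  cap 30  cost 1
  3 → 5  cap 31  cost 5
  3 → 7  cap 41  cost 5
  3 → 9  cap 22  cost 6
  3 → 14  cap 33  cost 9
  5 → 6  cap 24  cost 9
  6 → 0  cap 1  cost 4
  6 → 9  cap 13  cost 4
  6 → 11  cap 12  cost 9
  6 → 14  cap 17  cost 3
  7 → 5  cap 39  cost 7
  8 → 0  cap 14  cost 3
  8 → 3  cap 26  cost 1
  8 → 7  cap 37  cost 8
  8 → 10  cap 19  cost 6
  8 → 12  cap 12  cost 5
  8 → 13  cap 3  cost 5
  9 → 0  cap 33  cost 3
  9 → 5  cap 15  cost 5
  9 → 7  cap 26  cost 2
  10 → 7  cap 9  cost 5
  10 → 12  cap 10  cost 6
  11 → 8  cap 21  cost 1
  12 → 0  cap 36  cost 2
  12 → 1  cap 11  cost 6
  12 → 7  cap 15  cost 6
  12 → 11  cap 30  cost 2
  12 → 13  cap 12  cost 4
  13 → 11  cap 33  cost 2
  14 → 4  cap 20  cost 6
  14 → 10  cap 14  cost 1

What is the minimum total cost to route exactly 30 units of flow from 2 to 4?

Minimum cost for 30 units: 650

shortest-cost path #1: 2→11→8→0→4 push 2 @ unit cost 14 (adds 28)
shortest-cost path #2: 2→13→11→8→0→4 push 6 @ unit cost 14 (adds 84)
shortest-cost path #3: 2→5→6→14→4 push 15 @ unit cost 19 (adds 285)
shortest-cost path #4: 2→7→5→6→14→4 push 2 @ unit cost 33 (adds 66)
shortest-cost path #5: 2→7→5→6→0→4 push 1 @ unit cost 35 (adds 35)
shortest-cost path #6: 2→7→5→6→9→0→4 push 4 @ unit cost 38 (adds 152)
total cost = 650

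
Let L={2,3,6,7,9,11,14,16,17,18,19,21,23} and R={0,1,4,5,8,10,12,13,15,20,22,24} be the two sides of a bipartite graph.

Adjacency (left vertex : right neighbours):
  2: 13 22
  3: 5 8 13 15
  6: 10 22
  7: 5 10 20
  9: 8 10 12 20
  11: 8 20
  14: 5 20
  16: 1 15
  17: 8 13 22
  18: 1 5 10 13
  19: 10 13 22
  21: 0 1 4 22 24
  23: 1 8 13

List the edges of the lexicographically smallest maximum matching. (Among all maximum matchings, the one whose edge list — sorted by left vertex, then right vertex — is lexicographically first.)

|M| = 10 (so the lex-smallest maximum matching has 10 edges)
process left vertices in ascending order; for each, take the smallest-labelled available neighbour that still permits 10 edges overall, or leave it unmatched if none does
lex-smallest matching: {2-13, 3-5, 6-10, 7-20, 9-12, 11-8, 16-15, 17-22, 18-1, 21-0}

Lex-smallest maximum matching: {(2,13), (3,5), (6,10), (7,20), (9,12), (11,8), (16,15), (17,22), (18,1), (21,0)}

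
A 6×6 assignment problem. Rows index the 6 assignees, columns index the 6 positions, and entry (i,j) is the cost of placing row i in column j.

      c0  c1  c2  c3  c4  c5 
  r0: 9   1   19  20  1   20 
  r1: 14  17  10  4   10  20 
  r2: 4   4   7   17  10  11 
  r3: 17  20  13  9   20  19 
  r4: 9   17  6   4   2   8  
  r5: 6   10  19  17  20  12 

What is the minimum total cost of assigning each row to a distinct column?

Minimum assignment cost: 36

one of 2 optimal assignments: row0→col1 (cost 1), row1→col3 (cost 4), row2→col0 (cost 4), row3→col2 (cost 13), row4→col4 (cost 2), row5→col5 (cost 12)
total = 1 + 4 + 4 + 13 + 2 + 12 = 36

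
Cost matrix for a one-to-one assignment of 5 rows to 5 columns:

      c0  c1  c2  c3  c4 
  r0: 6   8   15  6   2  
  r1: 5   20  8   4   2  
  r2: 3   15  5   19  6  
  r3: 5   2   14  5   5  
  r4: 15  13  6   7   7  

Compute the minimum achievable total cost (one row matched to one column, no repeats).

Minimum assignment cost: 17

optimal assignment: row0→col4 (cost 2), row1→col3 (cost 4), row2→col0 (cost 3), row3→col1 (cost 2), row4→col2 (cost 6)
total = 2 + 4 + 3 + 2 + 6 = 17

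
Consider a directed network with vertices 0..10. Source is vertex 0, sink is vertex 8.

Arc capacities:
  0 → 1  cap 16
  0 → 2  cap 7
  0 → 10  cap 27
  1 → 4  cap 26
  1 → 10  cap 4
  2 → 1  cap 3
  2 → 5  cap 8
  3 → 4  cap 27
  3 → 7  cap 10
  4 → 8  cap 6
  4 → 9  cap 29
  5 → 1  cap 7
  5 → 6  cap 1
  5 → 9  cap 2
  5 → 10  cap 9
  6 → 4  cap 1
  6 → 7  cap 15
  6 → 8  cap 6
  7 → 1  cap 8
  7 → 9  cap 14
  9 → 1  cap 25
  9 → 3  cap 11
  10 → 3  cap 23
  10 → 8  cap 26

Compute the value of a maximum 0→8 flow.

augment #1: 0→10→8 bottleneck 26, total now 26
augment #2: 0→1→4→8 bottleneck 6, total now 32
augment #3: 0→2→5→6→8 bottleneck 1, total now 33

Maximum flow value: 33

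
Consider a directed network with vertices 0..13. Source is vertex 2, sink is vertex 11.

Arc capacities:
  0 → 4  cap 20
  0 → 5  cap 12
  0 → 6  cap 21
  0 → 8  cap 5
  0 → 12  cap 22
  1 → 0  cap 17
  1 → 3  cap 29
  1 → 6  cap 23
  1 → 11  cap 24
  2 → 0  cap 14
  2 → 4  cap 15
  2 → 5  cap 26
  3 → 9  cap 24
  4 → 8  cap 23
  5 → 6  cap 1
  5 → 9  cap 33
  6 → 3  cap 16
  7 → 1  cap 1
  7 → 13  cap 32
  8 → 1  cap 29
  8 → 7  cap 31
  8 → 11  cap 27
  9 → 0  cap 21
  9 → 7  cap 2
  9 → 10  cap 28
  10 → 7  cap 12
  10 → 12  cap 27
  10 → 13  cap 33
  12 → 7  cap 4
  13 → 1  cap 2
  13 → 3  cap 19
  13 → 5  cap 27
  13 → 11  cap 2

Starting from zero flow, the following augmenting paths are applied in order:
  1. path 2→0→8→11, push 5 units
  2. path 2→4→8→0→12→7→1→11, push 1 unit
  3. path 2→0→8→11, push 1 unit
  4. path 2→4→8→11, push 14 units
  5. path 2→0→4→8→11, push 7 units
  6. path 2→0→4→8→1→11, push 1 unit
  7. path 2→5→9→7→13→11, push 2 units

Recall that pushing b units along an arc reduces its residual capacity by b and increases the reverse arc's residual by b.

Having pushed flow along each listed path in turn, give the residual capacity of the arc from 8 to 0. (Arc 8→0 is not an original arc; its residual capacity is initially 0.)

after path 1 (2→0→8→11, push 5): res(8,0)=5
after path 2 (2→4→8→0→12→7→1→11, push 1): res(8,0)=4
after path 3 (2→0→8→11, push 1): res(8,0)=5
after path 4 (2→4→8→11, push 14): res(8,0)=5
after path 5 (2→0→4→8→11, push 7): res(8,0)=5
after path 6 (2→0→4→8→1→11, push 1): res(8,0)=5
after path 7 (2→5→9→7→13→11, push 2): res(8,0)=5

Residual capacity of (8,0): 5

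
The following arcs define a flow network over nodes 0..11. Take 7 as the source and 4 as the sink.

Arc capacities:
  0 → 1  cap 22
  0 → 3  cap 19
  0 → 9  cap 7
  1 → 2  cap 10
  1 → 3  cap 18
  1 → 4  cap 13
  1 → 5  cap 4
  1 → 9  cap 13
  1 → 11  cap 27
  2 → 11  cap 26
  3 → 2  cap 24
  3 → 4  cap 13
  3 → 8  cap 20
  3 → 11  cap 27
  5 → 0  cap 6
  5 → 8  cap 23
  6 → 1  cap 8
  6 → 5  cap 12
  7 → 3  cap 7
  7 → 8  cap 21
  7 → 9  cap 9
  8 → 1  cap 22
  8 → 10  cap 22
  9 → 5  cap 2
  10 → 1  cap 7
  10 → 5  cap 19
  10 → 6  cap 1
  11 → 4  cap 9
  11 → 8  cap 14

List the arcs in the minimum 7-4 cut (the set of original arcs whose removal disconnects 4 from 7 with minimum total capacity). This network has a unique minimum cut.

Min-cut arcs: {(7,3), (7,8), (9,5)} (total capacity 30)

augment #1: 7→3→4 push 7
augment #2: 7→8→1→4 push 13
augment #3: 7→8→1→3→4 push 6
augment #4: 7→8→1→11→4 push 2
augment #5: 7→9→5→0→1→11→4 push 2
max flow = 30; residual-reachable set from 7 gives S-side
cut edges (S→T): {(7,3), (7,8), (9,5)} total cap 30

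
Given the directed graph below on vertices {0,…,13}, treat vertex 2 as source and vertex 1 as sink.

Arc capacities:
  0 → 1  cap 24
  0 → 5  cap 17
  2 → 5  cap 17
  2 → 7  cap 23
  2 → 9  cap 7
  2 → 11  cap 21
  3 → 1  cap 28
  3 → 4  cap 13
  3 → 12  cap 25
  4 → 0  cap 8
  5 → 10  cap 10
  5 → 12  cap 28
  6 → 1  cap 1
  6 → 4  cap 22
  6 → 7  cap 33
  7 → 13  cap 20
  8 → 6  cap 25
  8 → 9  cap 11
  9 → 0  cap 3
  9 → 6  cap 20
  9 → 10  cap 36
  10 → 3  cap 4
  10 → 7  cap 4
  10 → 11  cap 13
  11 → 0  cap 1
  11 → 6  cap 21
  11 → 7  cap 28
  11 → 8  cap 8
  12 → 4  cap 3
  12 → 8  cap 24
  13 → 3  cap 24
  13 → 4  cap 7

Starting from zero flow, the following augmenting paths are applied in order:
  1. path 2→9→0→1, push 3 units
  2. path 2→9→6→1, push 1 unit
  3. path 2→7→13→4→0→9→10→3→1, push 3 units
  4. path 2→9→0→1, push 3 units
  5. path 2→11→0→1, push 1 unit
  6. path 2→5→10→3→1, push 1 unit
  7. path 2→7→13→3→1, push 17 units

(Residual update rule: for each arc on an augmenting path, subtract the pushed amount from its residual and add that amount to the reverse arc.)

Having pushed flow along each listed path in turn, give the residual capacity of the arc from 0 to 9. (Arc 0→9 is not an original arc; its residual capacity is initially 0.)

after path 1 (2→9→0→1, push 3): res(0,9)=3
after path 2 (2→9→6→1, push 1): res(0,9)=3
after path 3 (2→7→13→4→0→9→10→3→1, push 3): res(0,9)=0
after path 4 (2→9→0→1, push 3): res(0,9)=3
after path 5 (2→11→0→1, push 1): res(0,9)=3
after path 6 (2→5→10→3→1, push 1): res(0,9)=3
after path 7 (2→7→13→3→1, push 17): res(0,9)=3

Residual capacity of (0,9): 3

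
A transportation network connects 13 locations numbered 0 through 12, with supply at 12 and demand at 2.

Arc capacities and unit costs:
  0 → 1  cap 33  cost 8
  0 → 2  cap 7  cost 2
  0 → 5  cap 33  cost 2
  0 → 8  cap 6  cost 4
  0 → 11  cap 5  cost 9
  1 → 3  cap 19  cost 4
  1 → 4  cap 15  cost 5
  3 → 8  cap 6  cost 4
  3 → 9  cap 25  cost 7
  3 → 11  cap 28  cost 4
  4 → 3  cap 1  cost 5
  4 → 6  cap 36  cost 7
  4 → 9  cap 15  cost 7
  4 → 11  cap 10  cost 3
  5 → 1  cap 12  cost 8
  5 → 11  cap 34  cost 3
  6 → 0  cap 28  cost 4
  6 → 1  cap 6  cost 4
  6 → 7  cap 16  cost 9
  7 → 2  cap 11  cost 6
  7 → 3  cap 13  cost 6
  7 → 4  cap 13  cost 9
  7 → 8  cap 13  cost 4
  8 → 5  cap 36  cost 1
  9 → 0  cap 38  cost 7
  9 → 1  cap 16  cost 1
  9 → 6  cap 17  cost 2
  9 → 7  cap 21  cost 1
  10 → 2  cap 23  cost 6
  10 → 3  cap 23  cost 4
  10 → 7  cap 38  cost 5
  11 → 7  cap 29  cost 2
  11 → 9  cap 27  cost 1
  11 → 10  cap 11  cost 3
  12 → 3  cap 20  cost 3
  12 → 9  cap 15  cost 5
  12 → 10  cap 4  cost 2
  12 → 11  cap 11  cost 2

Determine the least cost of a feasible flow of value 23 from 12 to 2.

Minimum cost for 23 units: 246

shortest-cost path #1: 12→10→2 push 4 @ unit cost 8 (adds 32)
shortest-cost path #2: 12→11→7→2 push 11 @ unit cost 10 (adds 110)
shortest-cost path #3: 12→9→6→0→2 push 7 @ unit cost 13 (adds 91)
shortest-cost path #4: 12→9→7→11→10→2 push 1 @ unit cost 13 (adds 13)
total cost = 246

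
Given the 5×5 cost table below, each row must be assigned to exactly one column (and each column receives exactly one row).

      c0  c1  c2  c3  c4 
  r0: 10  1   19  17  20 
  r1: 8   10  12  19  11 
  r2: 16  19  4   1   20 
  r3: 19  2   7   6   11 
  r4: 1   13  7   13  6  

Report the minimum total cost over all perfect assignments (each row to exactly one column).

optimal assignment: row0→col1 (cost 1), row1→col4 (cost 11), row2→col3 (cost 1), row3→col2 (cost 7), row4→col0 (cost 1)
total = 1 + 11 + 1 + 7 + 1 = 21

Minimum assignment cost: 21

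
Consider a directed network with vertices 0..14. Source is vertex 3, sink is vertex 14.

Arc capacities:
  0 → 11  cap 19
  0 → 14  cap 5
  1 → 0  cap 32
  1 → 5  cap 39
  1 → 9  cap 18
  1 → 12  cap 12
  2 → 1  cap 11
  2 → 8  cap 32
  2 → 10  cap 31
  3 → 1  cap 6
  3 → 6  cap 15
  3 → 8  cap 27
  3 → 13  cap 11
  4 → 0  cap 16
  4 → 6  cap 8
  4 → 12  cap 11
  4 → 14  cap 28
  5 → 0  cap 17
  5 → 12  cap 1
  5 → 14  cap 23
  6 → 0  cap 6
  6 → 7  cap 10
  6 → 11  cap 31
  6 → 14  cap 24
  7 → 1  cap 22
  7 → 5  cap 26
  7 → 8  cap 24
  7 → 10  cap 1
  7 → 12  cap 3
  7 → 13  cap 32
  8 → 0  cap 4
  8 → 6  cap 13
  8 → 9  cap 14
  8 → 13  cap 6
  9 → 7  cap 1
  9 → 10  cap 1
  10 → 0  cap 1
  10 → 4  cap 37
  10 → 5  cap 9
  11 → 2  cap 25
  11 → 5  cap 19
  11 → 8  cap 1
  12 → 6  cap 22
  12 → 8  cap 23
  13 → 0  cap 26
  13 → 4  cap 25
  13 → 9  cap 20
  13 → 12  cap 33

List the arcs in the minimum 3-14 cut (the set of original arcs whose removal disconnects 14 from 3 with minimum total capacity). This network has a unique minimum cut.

augment #1: 3→6→14 push 15
augment #2: 3→1→0→14 push 5
augment #3: 3→1→5→14 push 1
augment #4: 3→8→6→14 push 9
augment #5: 3→13→4→14 push 11
augment #6: 3→8→13→4→14 push 6
augment #7: 3→8→0→1→5→14 push 4
augment #8: 3→8→6→7→5→14 push 4
augment #9: 3→8→9→7→5→14 push 1
augment #10: 3→8→9→10→4→14 push 1
max flow = 57; residual-reachable set from 3 gives S-side
cut edges (S→T): {(3,1), (3,6), (3,13), (8,0), (8,6), (8,13), (9,7), (9,10)} total cap 57

Min-cut arcs: {(3,1), (3,6), (3,13), (8,0), (8,6), (8,13), (9,7), (9,10)} (total capacity 57)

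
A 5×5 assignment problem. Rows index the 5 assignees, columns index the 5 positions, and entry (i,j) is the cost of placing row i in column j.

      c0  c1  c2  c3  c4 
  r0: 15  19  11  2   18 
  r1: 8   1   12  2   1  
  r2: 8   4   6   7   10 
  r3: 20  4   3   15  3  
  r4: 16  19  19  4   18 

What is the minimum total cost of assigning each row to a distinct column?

Minimum assignment cost: 26

optimal assignment: row0→col3 (cost 2), row1→col4 (cost 1), row2→col1 (cost 4), row3→col2 (cost 3), row4→col0 (cost 16)
total = 2 + 1 + 4 + 3 + 16 = 26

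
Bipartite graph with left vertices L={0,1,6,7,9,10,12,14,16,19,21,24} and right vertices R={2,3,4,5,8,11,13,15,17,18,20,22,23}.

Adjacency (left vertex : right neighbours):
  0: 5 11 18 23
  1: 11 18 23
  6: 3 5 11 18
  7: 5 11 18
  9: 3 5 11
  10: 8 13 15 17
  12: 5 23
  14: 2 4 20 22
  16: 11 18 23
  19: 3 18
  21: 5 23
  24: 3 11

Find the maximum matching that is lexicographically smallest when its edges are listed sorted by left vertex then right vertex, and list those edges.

|M| = 7 (so the lex-smallest maximum matching has 7 edges)
process left vertices in ascending order; for each, take the smallest-labelled available neighbour that still permits 7 edges overall, or leave it unmatched if none does
lex-smallest matching: {0-5, 1-11, 6-3, 7-18, 10-8, 12-23, 14-2}

Lex-smallest maximum matching: {(0,5), (1,11), (6,3), (7,18), (10,8), (12,23), (14,2)}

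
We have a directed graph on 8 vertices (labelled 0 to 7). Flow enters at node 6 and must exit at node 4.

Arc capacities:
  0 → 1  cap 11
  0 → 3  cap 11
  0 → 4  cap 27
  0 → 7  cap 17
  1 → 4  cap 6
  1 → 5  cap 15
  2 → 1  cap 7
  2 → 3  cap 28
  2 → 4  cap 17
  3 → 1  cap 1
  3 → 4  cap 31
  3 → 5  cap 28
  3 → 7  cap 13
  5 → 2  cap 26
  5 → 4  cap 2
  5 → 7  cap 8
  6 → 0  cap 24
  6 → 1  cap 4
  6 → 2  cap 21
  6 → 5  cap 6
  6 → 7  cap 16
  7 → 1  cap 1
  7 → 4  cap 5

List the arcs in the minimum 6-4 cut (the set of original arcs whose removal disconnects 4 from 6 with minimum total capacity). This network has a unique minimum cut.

Min-cut arcs: {(6,0), (6,1), (6,2), (6,5), (7,1), (7,4)} (total capacity 61)

augment #1: 6→0→4 push 24
augment #2: 6→1→4 push 4
augment #3: 6→2→4 push 17
augment #4: 6→5→4 push 2
augment #5: 6→7→4 push 5
augment #6: 6→2→1→4 push 2
augment #7: 6→2→3→4 push 2
augment #8: 6→5→2→3→4 push 4
augment #9: 6→7→1→2→3→4 push 1
max flow = 61; residual-reachable set from 6 gives S-side
cut edges (S→T): {(6,0), (6,1), (6,2), (6,5), (7,1), (7,4)} total cap 61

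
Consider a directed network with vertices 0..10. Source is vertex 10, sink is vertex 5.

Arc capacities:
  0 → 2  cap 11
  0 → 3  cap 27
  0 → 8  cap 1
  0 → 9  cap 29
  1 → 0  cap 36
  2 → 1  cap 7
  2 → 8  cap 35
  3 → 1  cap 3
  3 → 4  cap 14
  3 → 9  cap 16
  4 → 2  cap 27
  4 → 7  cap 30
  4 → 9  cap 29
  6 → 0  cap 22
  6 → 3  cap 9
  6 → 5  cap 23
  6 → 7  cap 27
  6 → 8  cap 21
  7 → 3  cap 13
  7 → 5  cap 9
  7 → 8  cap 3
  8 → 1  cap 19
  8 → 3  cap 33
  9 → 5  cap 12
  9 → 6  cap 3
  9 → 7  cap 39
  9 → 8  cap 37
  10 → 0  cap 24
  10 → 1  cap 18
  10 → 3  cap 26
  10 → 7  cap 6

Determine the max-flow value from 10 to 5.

Maximum flow value: 24

augment #1: 10→7→5 bottleneck 6, total now 6
augment #2: 10→0→9→5 bottleneck 12, total now 18
augment #3: 10→0→9→6→5 bottleneck 3, total now 21
augment #4: 10→0→9→7→5 bottleneck 3, total now 24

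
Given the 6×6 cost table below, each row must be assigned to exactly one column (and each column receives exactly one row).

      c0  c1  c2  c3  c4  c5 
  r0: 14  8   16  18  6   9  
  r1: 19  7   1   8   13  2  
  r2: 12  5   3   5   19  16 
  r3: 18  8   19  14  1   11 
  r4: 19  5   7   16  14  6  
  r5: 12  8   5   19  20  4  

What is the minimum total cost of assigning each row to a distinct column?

Minimum assignment cost: 30

optimal assignment: row0→col0 (cost 14), row1→col2 (cost 1), row2→col3 (cost 5), row3→col4 (cost 1), row4→col1 (cost 5), row5→col5 (cost 4)
total = 14 + 1 + 5 + 1 + 5 + 4 = 30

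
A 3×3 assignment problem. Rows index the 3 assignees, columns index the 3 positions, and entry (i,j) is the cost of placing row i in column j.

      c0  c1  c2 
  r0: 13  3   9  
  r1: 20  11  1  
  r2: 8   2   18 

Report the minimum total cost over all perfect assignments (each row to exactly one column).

optimal assignment: row0→col1 (cost 3), row1→col2 (cost 1), row2→col0 (cost 8)
total = 3 + 1 + 8 = 12

Minimum assignment cost: 12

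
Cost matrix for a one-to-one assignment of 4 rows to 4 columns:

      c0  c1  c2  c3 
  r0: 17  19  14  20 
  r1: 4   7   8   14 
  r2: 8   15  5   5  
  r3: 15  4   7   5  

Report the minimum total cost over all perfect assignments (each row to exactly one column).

Minimum assignment cost: 27

optimal assignment: row0→col2 (cost 14), row1→col0 (cost 4), row2→col3 (cost 5), row3→col1 (cost 4)
total = 14 + 4 + 5 + 4 = 27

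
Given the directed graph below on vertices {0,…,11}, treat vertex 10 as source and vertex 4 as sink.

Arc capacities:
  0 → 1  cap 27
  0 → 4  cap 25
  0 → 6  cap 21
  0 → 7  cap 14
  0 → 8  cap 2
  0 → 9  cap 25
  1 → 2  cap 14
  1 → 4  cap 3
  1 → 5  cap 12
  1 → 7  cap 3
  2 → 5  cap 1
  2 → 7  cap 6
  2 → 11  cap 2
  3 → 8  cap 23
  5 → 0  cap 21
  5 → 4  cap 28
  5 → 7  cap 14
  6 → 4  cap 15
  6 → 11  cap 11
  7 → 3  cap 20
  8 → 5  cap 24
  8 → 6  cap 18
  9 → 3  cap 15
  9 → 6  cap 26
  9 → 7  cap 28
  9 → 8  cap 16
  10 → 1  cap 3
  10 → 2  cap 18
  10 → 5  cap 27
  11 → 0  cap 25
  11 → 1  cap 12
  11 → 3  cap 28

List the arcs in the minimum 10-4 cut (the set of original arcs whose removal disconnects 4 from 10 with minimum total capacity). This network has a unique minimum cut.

augment #1: 10→1→4 push 3
augment #2: 10→5→4 push 27
augment #3: 10→2→5→4 push 1
augment #4: 10→2→11→0→4 push 2
augment #5: 10→2→7→3→8→6→4 push 6
max flow = 39; residual-reachable set from 10 gives S-side
cut edges (S→T): {(2,5), (2,7), (2,11), (10,1), (10,5)} total cap 39

Min-cut arcs: {(2,5), (2,7), (2,11), (10,1), (10,5)} (total capacity 39)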